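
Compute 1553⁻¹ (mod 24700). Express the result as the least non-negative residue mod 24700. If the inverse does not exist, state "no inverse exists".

Apply the Euclidean algorithm to 24700 and 1553:
24700 = 15×1553 + 1405
1553 = 1×1405 + 148
1405 = 9×148 + 73
148 = 2×73 + 2
73 = 36×2 + 1
2 = 2×1 + 0
gcd = 1, so the inverse exists. Back-substitute:
1 = 73 − 36·2
1 = −36·148 + 73·73
1 = 73·1405 − 693·148
1 = −693·1553 + 766·1405
1 = 766·24700 − 12183·1553
So 1553·(-12183) ≡ 1 (mod 24700), and -12183 ≡ 12517 (mod 24700).

12517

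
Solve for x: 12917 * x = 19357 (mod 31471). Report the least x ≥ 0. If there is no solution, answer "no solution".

18160

First find gcd(12917, 31471):
31471 = 2*12917 + 5637
12917 = 2*5637 + 1643
5637 = 3*1643 + 708
1643 = 2*708 + 227
708 = 3*227 + 27
227 = 8*27 + 11
27 = 2*11 + 5
11 = 2*5 + 1
5 = 5*1 + 0
gcd = 1, so a unique solution mod 31471 exists.
Back-substitute for the Bézout coefficients:
1 = 11 − 2·5
1 = −2·27 + 5·11
1 = 5·227 − 42·27
1 = −42·708 + 131·227
1 = 131·1643 − 304·708
1 = −304·5637 + 1043·1643
1 = 1043·12917 − 2390·5637
1 = −2390·31471 + 5823·12917
So 12917·(5823) ≡ 1 (mod 31471), giving 12917⁻¹ ≡ 5823.
x ≡ 12917⁻¹·19357 ≡ 5823·19357 ≡ 18160 (mod 31471).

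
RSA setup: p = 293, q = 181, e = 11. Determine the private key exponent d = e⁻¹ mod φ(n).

23891

φ(n) = (p−1)(q−1) = 292·180 = 52560.
Need d with 11·d ≡ 1 (mod 52560). Apply the extended Euclidean algorithm:
52560 = 4778·11 + 2
11 = 5·2 + 1
2 = 2·1 + 0
Back-substitute:
1 = 11 − 5·2
1 = −5·52560 + 23891·11
So 11·23891 ≡ 1 (mod 52560), hence d = 23891.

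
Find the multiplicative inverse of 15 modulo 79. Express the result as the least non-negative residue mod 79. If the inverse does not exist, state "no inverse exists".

58

gcd(79, 15) by repeated division:
79 = 5·15 + 4
15 = 3·4 + 3
4 = 1·3 + 1
3 = 3·1 + 0
Since gcd(15, 79) = 1, back-substitute to write 1 as a combination:
1 = 4 − 3
1 = −15 + 4·4
1 = 4·79 − 21·15
So 15·(-21) ≡ 1 (mod 79), and -21 ≡ 58 (mod 79).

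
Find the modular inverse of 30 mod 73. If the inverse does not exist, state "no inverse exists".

56

gcd(73, 30) by repeated division:
73 = 2*30 + 13
30 = 2*13 + 4
13 = 3*4 + 1
4 = 4*1 + 0
The gcd is 1. Working backward:
1 = 13 − 3·4
1 = −3·30 + 7·13
1 = 7·73 − 17·30
Thus 30·(-17) ≡ 1 (mod 73); reducing, -17 mod 73 = 56.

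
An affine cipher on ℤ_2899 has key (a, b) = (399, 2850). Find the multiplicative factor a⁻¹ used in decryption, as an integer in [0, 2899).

gcd(2899, 399) by repeated division:
2899 = 7*399 + 106
399 = 3*106 + 81
106 = 1*81 + 25
81 = 3*25 + 6
25 = 4*6 + 1
6 = 6*1 + 0
The gcd is 1. Working backward:
1 = 25 − 4·6
1 = −4·81 + 13·25
1 = 13·106 − 17·81
1 = −17·399 + 64·106
1 = 64·2899 − 465·399
Thus 399·(-465) ≡ 1 (mod 2899); reducing, -465 mod 2899 = 2434.

2434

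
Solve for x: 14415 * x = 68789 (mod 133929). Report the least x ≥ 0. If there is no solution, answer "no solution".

gcd(14415, 133929):
133929 = 9·14415 + 4194
14415 = 3·4194 + 1833
4194 = 2·1833 + 528
1833 = 3·528 + 249
528 = 2·249 + 30
249 = 8·30 + 9
30 = 3·9 + 3
9 = 3·3 + 0
gcd = 3, but 3 ∤ 68789, so the congruence has no solution.

no solution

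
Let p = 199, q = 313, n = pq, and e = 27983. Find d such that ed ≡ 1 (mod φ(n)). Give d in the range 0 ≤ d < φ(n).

φ(n) = (p−1)(q−1) = 198·312 = 61776.
Need d with 27983·d ≡ 1 (mod 61776). Apply the extended Euclidean algorithm:
61776 = 2×27983 + 5810
27983 = 4×5810 + 4743
5810 = 1×4743 + 1067
4743 = 4×1067 + 475
1067 = 2×475 + 117
475 = 4×117 + 7
117 = 16×7 + 5
7 = 1×5 + 2
5 = 2×2 + 1
2 = 2×1 + 0
Back-substitute:
1 = 5 − 2·2
1 = −2·7 + 3·5
1 = 3·117 − 50·7
1 = −50·475 + 203·117
1 = 203·1067 − 456·475
1 = −456·4743 + 2027·1067
1 = 2027·5810 − 2483·4743
1 = −2483·27983 + 11959·5810
1 = 11959·61776 − 26401·27983
So 27983·(-26401) ≡ 1 (mod 61776), hence d ≡ -26401 ≡ 35375 (mod 61776).

35375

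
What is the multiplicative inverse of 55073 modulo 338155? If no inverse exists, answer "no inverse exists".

54862

Extended Euclidean algorithm:
338155 = 6×55073 + 7717
55073 = 7×7717 + 1054
7717 = 7×1054 + 339
1054 = 3×339 + 37
339 = 9×37 + 6
37 = 6×6 + 1
6 = 6×1 + 0
gcd = 1, so the inverse exists. Back-substitute:
1 = 37 − 6·6
1 = −6·339 + 55·37
1 = 55·1054 − 171·339
1 = −171·7717 + 1252·1054
1 = 1252·55073 − 8935·7717
1 = −8935·338155 + 54862·55073
So 55073·54862 ≡ 1 (mod 338155).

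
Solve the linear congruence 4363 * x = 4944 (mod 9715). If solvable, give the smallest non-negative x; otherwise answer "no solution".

7318

First find gcd(4363, 9715):
9715 = 2×4363 + 989
4363 = 4×989 + 407
989 = 2×407 + 175
407 = 2×175 + 57
175 = 3×57 + 4
57 = 14×4 + 1
4 = 4×1 + 0
gcd = 1, so a unique solution mod 9715 exists.
Back-substitute for the Bézout coefficients:
1 = 57 − 14·4
1 = −14·175 + 43·57
1 = 43·407 − 100·175
1 = −100·989 + 243·407
1 = 243·4363 − 1072·989
1 = −1072·9715 + 2387·4363
So 4363·(2387) ≡ 1 (mod 9715), giving 4363⁻¹ ≡ 2387.
x ≡ 4363⁻¹·4944 ≡ 2387·4944 ≡ 7318 (mod 9715).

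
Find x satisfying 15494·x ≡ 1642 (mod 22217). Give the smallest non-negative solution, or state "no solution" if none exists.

15819

First find gcd(15494, 22217):
22217 = 1·15494 + 6723
15494 = 2·6723 + 2048
6723 = 3·2048 + 579
2048 = 3·579 + 311
579 = 1·311 + 268
311 = 1·268 + 43
268 = 6·43 + 10
43 = 4·10 + 3
10 = 3·3 + 1
3 = 3·1 + 0
gcd = 1, so a unique solution mod 22217 exists.
Back-substitute for the Bézout coefficients:
1 = 10 − 3·3
1 = −3·43 + 13·10
1 = 13·268 − 81·43
1 = −81·311 + 94·268
1 = 94·579 − 175·311
1 = −175·2048 + 619·579
1 = 619·6723 − 2032·2048
1 = −2032·15494 + 4683·6723
1 = 4683·22217 − 6715·15494
So 15494·(-6715) ≡ 1 (mod 22217), giving 15494⁻¹ ≡ 15502.
x ≡ 15494⁻¹·1642 ≡ 15502·1642 ≡ 15819 (mod 22217).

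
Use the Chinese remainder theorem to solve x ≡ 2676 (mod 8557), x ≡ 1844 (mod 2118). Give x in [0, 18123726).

8234510

Write x = 2676 + 8557·k. Then 8557·k ≡ 1844 − 2676 ≡ 1286 (mod 2118).
Need 8557⁻¹ mod 2118. Extended Euclid on (2118, 85):
2118 = 24×85 + 78
85 = 1×78 + 7
78 = 11×7 + 1
7 = 7×1 + 0
Back-substitute:
1 = 78 − 11·7
1 = −11·85 + 12·78
1 = 12·2118 − 299·85
8557⁻¹ ≡ 1819 (mod 2118), so k ≡ 1819·1286 ≡ 962 (mod 2118).
x = 2676 + 8557·962 = 8234510.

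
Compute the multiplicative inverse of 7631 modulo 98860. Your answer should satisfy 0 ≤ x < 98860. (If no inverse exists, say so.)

Extended Euclidean algorithm:
98860 = 12*7631 + 7288
7631 = 1*7288 + 343
7288 = 21*343 + 85
343 = 4*85 + 3
85 = 28*3 + 1
3 = 3*1 + 0
gcd = 1, so the inverse exists. Back-substitute:
1 = 85 − 28·3
1 = −28·343 + 113·85
1 = 113·7288 − 2401·343
1 = −2401·7631 + 2514·7288
1 = 2514·98860 − 32569·7631
Thus 7631·(-32569) ≡ 1 (mod 98860); reducing, -32569 mod 98860 = 66291.

66291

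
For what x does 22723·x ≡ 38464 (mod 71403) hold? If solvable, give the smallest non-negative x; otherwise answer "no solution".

715

First find gcd(22723, 71403):
71403 = 3*22723 + 3234
22723 = 7*3234 + 85
3234 = 38*85 + 4
85 = 21*4 + 1
4 = 4*1 + 0
gcd = 1, so a unique solution mod 71403 exists.
Back-substitute for the Bézout coefficients:
1 = 85 − 21·4
1 = −21·3234 + 799·85
1 = 799·22723 − 5614·3234
1 = −5614·71403 + 17641·22723
So 22723·(17641) ≡ 1 (mod 71403), giving 22723⁻¹ ≡ 17641.
x ≡ 22723⁻¹·38464 ≡ 17641·38464 ≡ 715 (mod 71403).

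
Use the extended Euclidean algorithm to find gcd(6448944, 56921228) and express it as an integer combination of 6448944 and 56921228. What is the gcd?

Apply Euclid's algorithm to 56921228 and 6448944:
56921228 = 8·6448944 + 5329676
6448944 = 1·5329676 + 1119268
5329676 = 4·1119268 + 852604
1119268 = 1·852604 + 266664
852604 = 3·266664 + 52612
266664 = 5·52612 + 3604
52612 = 14·3604 + 2156
3604 = 1·2156 + 1448
2156 = 1·1448 + 708
1448 = 2·708 + 32
708 = 22·32 + 4
32 = 8·4 + 0
gcd(6448944, 56921228) = 4.
Express as a combination:
4 = 708 − 22·32
4 = −22·1448 + 45·708
4 = 45·2156 − 67·1448
4 = −67·3604 + 112·2156
4 = 112·52612 − 1635·3604
4 = −1635·266664 + 8287·52612
4 = 8287·852604 − 26496·266664
4 = −26496·1119268 + 34783·852604
4 = 34783·5329676 − 165628·1119268
4 = −165628·6448944 + 200411·5329676
4 = 200411·56921228 − 1768916·6448944
So 4 = (200411)·56921228 + (-1768916)·6448944.

4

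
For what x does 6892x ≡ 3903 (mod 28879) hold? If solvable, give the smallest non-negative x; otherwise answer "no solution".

First find gcd(6892, 28879):
28879 = 4*6892 + 1311
6892 = 5*1311 + 337
1311 = 3*337 + 300
337 = 1*300 + 37
300 = 8*37 + 4
37 = 9*4 + 1
4 = 4*1 + 0
gcd = 1, so a unique solution mod 28879 exists.
Back-substitute for the Bézout coefficients:
1 = 37 − 9·4
1 = −9·300 + 73·37
1 = 73·337 − 82·300
1 = −82·1311 + 319·337
1 = 319·6892 − 1677·1311
1 = −1677·28879 + 7027·6892
So 6892·(7027) ≡ 1 (mod 28879), giving 6892⁻¹ ≡ 7027.
x ≡ 6892⁻¹·3903 ≡ 7027·3903 ≡ 20210 (mod 28879).

20210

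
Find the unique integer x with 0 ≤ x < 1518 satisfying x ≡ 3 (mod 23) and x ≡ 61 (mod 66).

Write x = 3 + 23·k. Then 23·k ≡ 61 − 3 ≡ 58 (mod 66).
Need 23⁻¹ mod 66. Extended Euclid on (66, 23):
66 = 2*23 + 20
23 = 1*20 + 3
20 = 6*3 + 2
3 = 1*2 + 1
2 = 2*1 + 0
Back-substitute:
1 = 3 − 2
1 = −20 + 7·3
1 = 7·23 − 8·20
1 = −8·66 + 23·23
23⁻¹ ≡ 23 (mod 66), so k ≡ 23·58 ≡ 14 (mod 66).
x = 3 + 23·14 = 325.

325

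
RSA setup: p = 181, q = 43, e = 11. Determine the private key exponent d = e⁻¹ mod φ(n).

φ(n) = (p−1)(q−1) = 180·42 = 7560.
Need d with 11·d ≡ 1 (mod 7560). Apply the extended Euclidean algorithm:
7560 = 687·11 + 3
11 = 3·3 + 2
3 = 1·2 + 1
2 = 2·1 + 0
Back-substitute:
1 = 3 − 2
1 = −11 + 4·3
1 = 4·7560 − 2749·11
So 11·(-2749) ≡ 1 (mod 7560), hence d ≡ -2749 ≡ 4811 (mod 7560).

4811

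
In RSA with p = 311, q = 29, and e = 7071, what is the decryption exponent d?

3431

φ(n) = (p−1)(q−1) = 310·28 = 8680.
Need d with 7071·d ≡ 1 (mod 8680). Apply the extended Euclidean algorithm:
8680 = 1*7071 + 1609
7071 = 4*1609 + 635
1609 = 2*635 + 339
635 = 1*339 + 296
339 = 1*296 + 43
296 = 6*43 + 38
43 = 1*38 + 5
38 = 7*5 + 3
5 = 1*3 + 2
3 = 1*2 + 1
2 = 2*1 + 0
Back-substitute:
1 = 3 − 2
1 = −5 + 2·3
1 = 2·38 − 15·5
1 = −15·43 + 17·38
1 = 17·296 − 117·43
1 = −117·339 + 134·296
1 = 134·635 − 251·339
1 = −251·1609 + 636·635
1 = 636·7071 − 2795·1609
1 = −2795·8680 + 3431·7071
So 7071·3431 ≡ 1 (mod 8680), hence d = 3431.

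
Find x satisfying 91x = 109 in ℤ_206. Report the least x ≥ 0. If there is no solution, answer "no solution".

51

First find gcd(91, 206):
206 = 2×91 + 24
91 = 3×24 + 19
24 = 1×19 + 5
19 = 3×5 + 4
5 = 1×4 + 1
4 = 4×1 + 0
gcd = 1, so a unique solution mod 206 exists.
Back-substitute for the Bézout coefficients:
1 = 5 − 4
1 = −19 + 4·5
1 = 4·24 − 5·19
1 = −5·91 + 19·24
1 = 19·206 − 43·91
So 91·(-43) ≡ 1 (mod 206), giving 91⁻¹ ≡ 163.
x ≡ 91⁻¹·109 ≡ 163·109 ≡ 51 (mod 206).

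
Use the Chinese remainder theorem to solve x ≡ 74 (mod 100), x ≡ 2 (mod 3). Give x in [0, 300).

74

Write x = 74 + 100·k. Then 100·k ≡ 2 − 74 ≡ 0 (mod 3).
Need 100⁻¹ mod 3. Extended Euclid on (3, 1):
3 = 3*1 + 0
100⁻¹ ≡ 1 (mod 3), so k ≡ 1·0 ≡ 0 (mod 3).
x = 74 + 100·0 = 74.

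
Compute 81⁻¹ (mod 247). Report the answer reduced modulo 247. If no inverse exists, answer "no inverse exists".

61

Apply the Euclidean algorithm to 247 and 81:
247 = 3×81 + 4
81 = 20×4 + 1
4 = 4×1 + 0
Since gcd(81, 247) = 1, back-substitute to write 1 as a combination:
1 = 81 − 20·4
1 = −20·247 + 61·81
So 81·61 ≡ 1 (mod 247).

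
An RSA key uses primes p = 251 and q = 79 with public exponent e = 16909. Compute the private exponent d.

11989

φ(n) = (p−1)(q−1) = 250·78 = 19500.
Need d with 16909·d ≡ 1 (mod 19500). Apply the extended Euclidean algorithm:
19500 = 1*16909 + 2591
16909 = 6*2591 + 1363
2591 = 1*1363 + 1228
1363 = 1*1228 + 135
1228 = 9*135 + 13
135 = 10*13 + 5
13 = 2*5 + 3
5 = 1*3 + 2
3 = 1*2 + 1
2 = 2*1 + 0
Back-substitute:
1 = 3 − 2
1 = −5 + 2·3
1 = 2·13 − 5·5
1 = −5·135 + 52·13
1 = 52·1228 − 473·135
1 = −473·1363 + 525·1228
1 = 525·2591 − 998·1363
1 = −998·16909 + 6513·2591
1 = 6513·19500 − 7511·16909
So 16909·(-7511) ≡ 1 (mod 19500), hence d ≡ -7511 ≡ 11989 (mod 19500).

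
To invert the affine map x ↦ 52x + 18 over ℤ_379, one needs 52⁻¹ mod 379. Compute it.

328

Extended Euclidean algorithm:
379 = 7*52 + 15
52 = 3*15 + 7
15 = 2*7 + 1
7 = 7*1 + 0
Since gcd(52, 379) = 1, back-substitute to write 1 as a combination:
1 = 15 − 2·7
1 = −2·52 + 7·15
1 = 7·379 − 51·52
So 52·(-51) ≡ 1 (mod 379), and -51 ≡ 328 (mod 379).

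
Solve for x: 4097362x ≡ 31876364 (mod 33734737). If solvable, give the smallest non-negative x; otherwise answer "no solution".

First find gcd(4097362, 33734737):
33734737 = 8×4097362 + 955841
4097362 = 4×955841 + 273998
955841 = 3×273998 + 133847
273998 = 2×133847 + 6304
133847 = 21×6304 + 1463
6304 = 4×1463 + 452
1463 = 3×452 + 107
452 = 4×107 + 24
107 = 4×24 + 11
24 = 2×11 + 2
11 = 5×2 + 1
2 = 2×1 + 0
gcd = 1, so a unique solution mod 33734737 exists.
Back-substitute for the Bézout coefficients:
1 = 11 − 5·2
1 = −5·24 + 11·11
1 = 11·107 − 49·24
1 = −49·452 + 207·107
1 = 207·1463 − 670·452
1 = −670·6304 + 2887·1463
1 = 2887·133847 − 61297·6304
1 = −61297·273998 + 125481·133847
1 = 125481·955841 − 437740·273998
1 = −437740·4097362 + 1876441·955841
1 = 1876441·33734737 − 15449268·4097362
So 4097362·(-15449268) ≡ 1 (mod 33734737), giving 4097362⁻¹ ≡ 18285469.
x ≡ 4097362⁻¹·31876364 ≡ 18285469·31876364 ≡ 14841322 (mod 33734737).

14841322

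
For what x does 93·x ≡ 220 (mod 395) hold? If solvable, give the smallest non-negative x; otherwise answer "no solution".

185

First find gcd(93, 395):
395 = 4*93 + 23
93 = 4*23 + 1
23 = 23*1 + 0
gcd = 1, so a unique solution mod 395 exists.
Back-substitute for the Bézout coefficients:
1 = 93 − 4·23
1 = −4·395 + 17·93
So 93·(17) ≡ 1 (mod 395), giving 93⁻¹ ≡ 17.
x ≡ 93⁻¹·220 ≡ 17·220 ≡ 185 (mod 395).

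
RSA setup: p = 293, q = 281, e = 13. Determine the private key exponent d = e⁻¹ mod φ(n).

φ(n) = (p−1)(q−1) = 292·280 = 81760.
Need d with 13·d ≡ 1 (mod 81760). Apply the extended Euclidean algorithm:
81760 = 6289·13 + 3
13 = 4·3 + 1
3 = 3·1 + 0
Back-substitute:
1 = 13 − 4·3
1 = −4·81760 + 25157·13
So 13·25157 ≡ 1 (mod 81760), hence d = 25157.

25157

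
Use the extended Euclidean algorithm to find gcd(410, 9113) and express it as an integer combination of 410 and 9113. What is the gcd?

Repeated division:
9113 = 22·410 + 93
410 = 4·93 + 38
93 = 2·38 + 17
38 = 2·17 + 4
17 = 4·4 + 1
4 = 4·1 + 0
gcd(410, 9113) = 1.
Working backward:
1 = 17 − 4·4
1 = −4·38 + 9·17
1 = 9·93 − 22·38
1 = −22·410 + 97·93
1 = 97·9113 − 2156·410
So 1 = (97)·9113 + (-2156)·410.

1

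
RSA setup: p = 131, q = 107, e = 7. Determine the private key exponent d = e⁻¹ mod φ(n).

9843

φ(n) = (p−1)(q−1) = 130·106 = 13780.
Need d with 7·d ≡ 1 (mod 13780). Apply the extended Euclidean algorithm:
13780 = 1968*7 + 4
7 = 1*4 + 3
4 = 1*3 + 1
3 = 3*1 + 0
Back-substitute:
1 = 4 − 3
1 = −7 + 2·4
1 = 2·13780 − 3937·7
So 7·(-3937) ≡ 1 (mod 13780), hence d ≡ -3937 ≡ 9843 (mod 13780).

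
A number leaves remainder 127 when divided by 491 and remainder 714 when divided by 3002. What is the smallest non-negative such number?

1048412

Write x = 127 + 491·k. Then 491·k ≡ 714 − 127 ≡ 587 (mod 3002).
Need 491⁻¹ mod 3002. Extended Euclid on (3002, 491):
3002 = 6*491 + 56
491 = 8*56 + 43
56 = 1*43 + 13
43 = 3*13 + 4
13 = 3*4 + 1
4 = 4*1 + 0
Back-substitute:
1 = 13 − 3·4
1 = −3·43 + 10·13
1 = 10·56 − 13·43
1 = −13·491 + 114·56
1 = 114·3002 − 697·491
491⁻¹ ≡ 2305 (mod 3002), so k ≡ 2305·587 ≡ 2135 (mod 3002).
x = 127 + 491·2135 = 1048412.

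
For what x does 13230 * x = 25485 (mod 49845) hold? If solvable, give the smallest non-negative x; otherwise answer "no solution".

2108

First find gcd(13230, 49845):
49845 = 3·13230 + 10155
13230 = 1·10155 + 3075
10155 = 3·3075 + 930
3075 = 3·930 + 285
930 = 3·285 + 75
285 = 3·75 + 60
75 = 1·60 + 15
60 = 4·15 + 0
gcd = 15 and 15 | 25485, so solutions exist. Divide through by 15: 882x ≡ 1699 (mod 3323).
Now find 882⁻¹ mod 3323:
3323 = 3·882 + 677
882 = 1·677 + 205
677 = 3·205 + 62
205 = 3·62 + 19
62 = 3·19 + 5
19 = 3·5 + 4
5 = 1·4 + 1
4 = 4·1 + 0
Back-substitute:
1 = 5 − 4
1 = −19 + 4·5
1 = 4·62 − 13·19
1 = −13·205 + 43·62
1 = 43·677 − 142·205
1 = −142·882 + 185·677
1 = 185·3323 − 697·882
So 882·(-697) ≡ 1 (mod 3323), i.e. 882⁻¹ ≡ 2626.
Then x ≡ 2626·1699 ≡ 2108 (mod 3323); the smallest non-negative solution is x = 2108.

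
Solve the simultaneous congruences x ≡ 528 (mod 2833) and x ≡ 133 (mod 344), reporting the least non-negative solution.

Write x = 528 + 2833·k. Then 2833·k ≡ 133 − 528 ≡ 293 (mod 344).
Need 2833⁻¹ mod 344. Extended Euclid on (344, 81):
344 = 4×81 + 20
81 = 4×20 + 1
20 = 20×1 + 0
Back-substitute:
1 = 81 − 4·20
1 = −4·344 + 17·81
2833⁻¹ ≡ 17 (mod 344), so k ≡ 17·293 ≡ 165 (mod 344).
x = 528 + 2833·165 = 467973.

467973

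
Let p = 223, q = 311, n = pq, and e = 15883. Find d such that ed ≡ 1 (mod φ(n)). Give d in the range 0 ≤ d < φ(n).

φ(n) = (p−1)(q−1) = 222·310 = 68820.
Need d with 15883·d ≡ 1 (mod 68820). Apply the extended Euclidean algorithm:
68820 = 4*15883 + 5288
15883 = 3*5288 + 19
5288 = 278*19 + 6
19 = 3*6 + 1
6 = 6*1 + 0
Back-substitute:
1 = 19 − 3·6
1 = −3·5288 + 835·19
1 = 835·15883 − 2508·5288
1 = −2508·68820 + 10867·15883
So 15883·10867 ≡ 1 (mod 68820), hence d = 10867.

10867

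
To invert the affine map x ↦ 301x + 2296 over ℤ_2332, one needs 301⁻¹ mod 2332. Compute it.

Apply the Euclidean algorithm to 2332 and 301:
2332 = 7*301 + 225
301 = 1*225 + 76
225 = 2*76 + 73
76 = 1*73 + 3
73 = 24*3 + 1
3 = 3*1 + 0
Since gcd(301, 2332) = 1, back-substitute to write 1 as a combination:
1 = 73 − 24·3
1 = −24·76 + 25·73
1 = 25·225 − 74·76
1 = −74·301 + 99·225
1 = 99·2332 − 767·301
Thus 301·(-767) ≡ 1 (mod 2332); reducing, -767 mod 2332 = 1565.

1565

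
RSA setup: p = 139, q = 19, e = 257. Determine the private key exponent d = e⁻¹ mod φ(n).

φ(n) = (p−1)(q−1) = 138·18 = 2484.
Need d with 257·d ≡ 1 (mod 2484). Apply the extended Euclidean algorithm:
2484 = 9*257 + 171
257 = 1*171 + 86
171 = 1*86 + 85
86 = 1*85 + 1
85 = 85*1 + 0
Back-substitute:
1 = 86 − 85
1 = −171 + 2·86
1 = 2·257 − 3·171
1 = −3·2484 + 29·257
So 257·29 ≡ 1 (mod 2484), hence d = 29.

29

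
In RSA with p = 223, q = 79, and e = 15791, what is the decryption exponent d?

12899

φ(n) = (p−1)(q−1) = 222·78 = 17316.
Need d with 15791·d ≡ 1 (mod 17316). Apply the extended Euclidean algorithm:
17316 = 1×15791 + 1525
15791 = 10×1525 + 541
1525 = 2×541 + 443
541 = 1×443 + 98
443 = 4×98 + 51
98 = 1×51 + 47
51 = 1×47 + 4
47 = 11×4 + 3
4 = 1×3 + 1
3 = 3×1 + 0
Back-substitute:
1 = 4 − 3
1 = −47 + 12·4
1 = 12·51 − 13·47
1 = −13·98 + 25·51
1 = 25·443 − 113·98
1 = −113·541 + 138·443
1 = 138·1525 − 389·541
1 = −389·15791 + 4028·1525
1 = 4028·17316 − 4417·15791
So 15791·(-4417) ≡ 1 (mod 17316), hence d ≡ -4417 ≡ 12899 (mod 17316).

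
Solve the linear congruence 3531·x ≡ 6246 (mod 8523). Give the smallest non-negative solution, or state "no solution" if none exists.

849

First find gcd(3531, 8523):
8523 = 2×3531 + 1461
3531 = 2×1461 + 609
1461 = 2×609 + 243
609 = 2×243 + 123
243 = 1×123 + 120
123 = 1×120 + 3
120 = 40×3 + 0
gcd = 3 and 3 | 6246, so solutions exist. Divide through by 3: 1177x ≡ 2082 (mod 2841).
Now find 1177⁻¹ mod 2841:
2841 = 2×1177 + 487
1177 = 2×487 + 203
487 = 2×203 + 81
203 = 2×81 + 41
81 = 1×41 + 40
41 = 1×40 + 1
40 = 40×1 + 0
Back-substitute:
1 = 41 − 40
1 = −81 + 2·41
1 = 2·203 − 5·81
1 = −5·487 + 12·203
1 = 12·1177 − 29·487
1 = −29·2841 + 70·1177
So 1177⁻¹ ≡ 70 (mod 2841).
Then x ≡ 70·2082 ≡ 849 (mod 2841); the smallest non-negative solution is x = 849.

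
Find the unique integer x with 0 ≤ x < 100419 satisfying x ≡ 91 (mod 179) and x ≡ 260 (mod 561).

42335

Write x = 91 + 179·k. Then 179·k ≡ 260 − 91 ≡ 169 (mod 561).
Need 179⁻¹ mod 561. Extended Euclid on (561, 179):
561 = 3*179 + 24
179 = 7*24 + 11
24 = 2*11 + 2
11 = 5*2 + 1
2 = 2*1 + 0
Back-substitute:
1 = 11 − 5·2
1 = −5·24 + 11·11
1 = 11·179 − 82·24
1 = −82·561 + 257·179
179⁻¹ ≡ 257 (mod 561), so k ≡ 257·169 ≡ 236 (mod 561).
x = 91 + 179·236 = 42335.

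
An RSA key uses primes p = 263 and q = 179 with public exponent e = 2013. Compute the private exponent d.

36257

φ(n) = (p−1)(q−1) = 262·178 = 46636.
Need d with 2013·d ≡ 1 (mod 46636). Apply the extended Euclidean algorithm:
46636 = 23×2013 + 337
2013 = 5×337 + 328
337 = 1×328 + 9
328 = 36×9 + 4
9 = 2×4 + 1
4 = 4×1 + 0
Back-substitute:
1 = 9 − 2·4
1 = −2·328 + 73·9
1 = 73·337 − 75·328
1 = −75·2013 + 448·337
1 = 448·46636 − 10379·2013
So 2013·(-10379) ≡ 1 (mod 46636), hence d ≡ -10379 ≡ 36257 (mod 46636).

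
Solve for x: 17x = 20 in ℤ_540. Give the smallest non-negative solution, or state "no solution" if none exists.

First find gcd(17, 540):
540 = 31·17 + 13
17 = 1·13 + 4
13 = 3·4 + 1
4 = 4·1 + 0
gcd = 1, so a unique solution mod 540 exists.
Back-substitute for the Bézout coefficients:
1 = 13 − 3·4
1 = −3·17 + 4·13
1 = 4·540 − 127·17
So 17·(-127) ≡ 1 (mod 540), giving 17⁻¹ ≡ 413.
x ≡ 17⁻¹·20 ≡ 413·20 ≡ 160 (mod 540).

160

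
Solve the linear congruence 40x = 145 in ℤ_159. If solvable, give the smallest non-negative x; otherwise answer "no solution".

103

First find gcd(40, 159):
159 = 3·40 + 39
40 = 1·39 + 1
39 = 39·1 + 0
gcd = 1, so a unique solution mod 159 exists.
Back-substitute for the Bézout coefficients:
1 = 40 − 39
1 = −159 + 4·40
So 40·(4) ≡ 1 (mod 159), giving 40⁻¹ ≡ 4.
x ≡ 40⁻¹·145 ≡ 4·145 ≡ 103 (mod 159).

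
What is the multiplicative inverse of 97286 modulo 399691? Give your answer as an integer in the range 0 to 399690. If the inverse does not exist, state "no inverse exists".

203313

Apply the Euclidean algorithm to 399691 and 97286:
399691 = 4·97286 + 10547
97286 = 9·10547 + 2363
10547 = 4·2363 + 1095
2363 = 2·1095 + 173
1095 = 6·173 + 57
173 = 3·57 + 2
57 = 28·2 + 1
2 = 2·1 + 0
Since gcd(97286, 399691) = 1, back-substitute to write 1 as a combination:
1 = 57 − 28·2
1 = −28·173 + 85·57
1 = 85·1095 − 538·173
1 = −538·2363 + 1161·1095
1 = 1161·10547 − 5182·2363
1 = −5182·97286 + 47799·10547
1 = 47799·399691 − 196378·97286
So 97286·(-196378) ≡ 1 (mod 399691), and -196378 ≡ 203313 (mod 399691).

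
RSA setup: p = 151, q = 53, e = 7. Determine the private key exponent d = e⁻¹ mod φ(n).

3343

φ(n) = (p−1)(q−1) = 150·52 = 7800.
Need d with 7·d ≡ 1 (mod 7800). Apply the extended Euclidean algorithm:
7800 = 1114*7 + 2
7 = 3*2 + 1
2 = 2*1 + 0
Back-substitute:
1 = 7 − 3·2
1 = −3·7800 + 3343·7
So 7·3343 ≡ 1 (mod 7800), hence d = 3343.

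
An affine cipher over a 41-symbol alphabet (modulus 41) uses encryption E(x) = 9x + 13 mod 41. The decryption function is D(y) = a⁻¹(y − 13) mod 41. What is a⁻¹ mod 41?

Extended Euclidean algorithm:
41 = 4×9 + 5
9 = 1×5 + 4
5 = 1×4 + 1
4 = 4×1 + 0
The gcd is 1. Working backward:
1 = 5 − 4
1 = −9 + 2·5
1 = 2·41 − 9·9
Thus 9·(-9) ≡ 1 (mod 41); reducing, -9 mod 41 = 32.

32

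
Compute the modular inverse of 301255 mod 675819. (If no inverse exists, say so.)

459058

gcd(675819, 301255) by repeated division:
675819 = 2·301255 + 73309
301255 = 4·73309 + 8019
73309 = 9·8019 + 1138
8019 = 7·1138 + 53
1138 = 21·53 + 25
53 = 2·25 + 3
25 = 8·3 + 1
3 = 3·1 + 0
Since gcd(301255, 675819) = 1, back-substitute to write 1 as a combination:
1 = 25 − 8·3
1 = −8·53 + 17·25
1 = 17·1138 − 365·53
1 = −365·8019 + 2572·1138
1 = 2572·73309 − 23513·8019
1 = −23513·301255 + 96624·73309
1 = 96624·675819 − 216761·301255
So 301255·(-216761) ≡ 1 (mod 675819), and -216761 ≡ 459058 (mod 675819).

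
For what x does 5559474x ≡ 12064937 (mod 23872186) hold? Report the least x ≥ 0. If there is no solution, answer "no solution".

no solution

gcd(5559474, 23872186):
23872186 = 4·5559474 + 1634290
5559474 = 3·1634290 + 656604
1634290 = 2·656604 + 321082
656604 = 2·321082 + 14440
321082 = 22·14440 + 3402
14440 = 4·3402 + 832
3402 = 4·832 + 74
832 = 11·74 + 18
74 = 4·18 + 2
18 = 9·2 + 0
gcd = 2, but 2 ∤ 12064937, so the congruence has no solution.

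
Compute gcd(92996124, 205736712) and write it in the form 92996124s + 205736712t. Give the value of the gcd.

Repeated division:
205736712 = 2×92996124 + 19744464
92996124 = 4×19744464 + 14018268
19744464 = 1×14018268 + 5726196
14018268 = 2×5726196 + 2565876
5726196 = 2×2565876 + 594444
2565876 = 4×594444 + 188100
594444 = 3×188100 + 30144
188100 = 6×30144 + 7236
30144 = 4×7236 + 1200
7236 = 6×1200 + 36
1200 = 33×36 + 12
36 = 3×12 + 0
gcd(92996124, 205736712) = 12.
Express as a combination:
12 = 1200 − 33·36
12 = −33·7236 + 199·1200
12 = 199·30144 − 829·7236
12 = −829·188100 + 5173·30144
12 = 5173·594444 − 16348·188100
12 = −16348·2565876 + 70565·594444
12 = 70565·5726196 − 157478·2565876
12 = −157478·14018268 + 385521·5726196
12 = 385521·19744464 − 542999·14018268
12 = −542999·92996124 + 2557517·19744464
12 = 2557517·205736712 − 5658033·92996124
So 12 = (2557517)·205736712 + (-5658033)·92996124.

12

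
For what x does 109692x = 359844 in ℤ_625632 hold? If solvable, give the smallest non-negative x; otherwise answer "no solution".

First find gcd(109692, 625632):
625632 = 5×109692 + 77172
109692 = 1×77172 + 32520
77172 = 2×32520 + 12132
32520 = 2×12132 + 8256
12132 = 1×8256 + 3876
8256 = 2×3876 + 504
3876 = 7×504 + 348
504 = 1×348 + 156
348 = 2×156 + 36
156 = 4×36 + 12
36 = 3×12 + 0
gcd = 12 and 12 | 359844, so solutions exist. Divide through by 12: 9141x ≡ 29987 (mod 52136).
Now find 9141⁻¹ mod 52136:
52136 = 5×9141 + 6431
9141 = 1×6431 + 2710
6431 = 2×2710 + 1011
2710 = 2×1011 + 688
1011 = 1×688 + 323
688 = 2×323 + 42
323 = 7×42 + 29
42 = 1×29 + 13
29 = 2×13 + 3
13 = 4×3 + 1
3 = 3×1 + 0
Back-substitute:
1 = 13 − 4·3
1 = −4·29 + 9·13
1 = 9·42 − 13·29
1 = −13·323 + 100·42
1 = 100·688 − 213·323
1 = −213·1011 + 313·688
1 = 313·2710 − 839·1011
1 = −839·6431 + 1991·2710
1 = 1991·9141 − 2830·6431
1 = −2830·52136 + 16141·9141
So 9141⁻¹ ≡ 16141 (mod 52136).
Then x ≡ 16141·29987 ≡ 41679 (mod 52136); the smallest non-negative solution is x = 41679.

41679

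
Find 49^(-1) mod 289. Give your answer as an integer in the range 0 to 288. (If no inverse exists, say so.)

Apply the Euclidean algorithm to 289 and 49:
289 = 5*49 + 44
49 = 1*44 + 5
44 = 8*5 + 4
5 = 1*4 + 1
4 = 4*1 + 0
The gcd is 1. Working backward:
1 = 5 − 4
1 = −44 + 9·5
1 = 9·49 − 10·44
1 = −10·289 + 59·49
So 49·59 ≡ 1 (mod 289).

59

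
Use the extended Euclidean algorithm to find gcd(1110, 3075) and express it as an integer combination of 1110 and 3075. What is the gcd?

Apply Euclid's algorithm to 3075 and 1110:
3075 = 2×1110 + 855
1110 = 1×855 + 255
855 = 3×255 + 90
255 = 2×90 + 75
90 = 1×75 + 15
75 = 5×15 + 0
gcd(1110, 3075) = 15.
Express as a combination:
15 = 90 − 75
15 = −255 + 3·90
15 = 3·855 − 10·255
15 = −10·1110 + 13·855
15 = 13·3075 − 36·1110
So 15 = (13)·3075 + (-36)·1110.

15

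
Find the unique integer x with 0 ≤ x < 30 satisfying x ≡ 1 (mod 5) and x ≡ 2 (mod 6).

26

Write x = 1 + 5·k. Then 5·k ≡ 2 − 1 ≡ 1 (mod 6).
Need 5⁻¹ mod 6. Extended Euclid on (6, 5):
6 = 1·5 + 1
5 = 5·1 + 0
Back-substitute:
1 = 6 − 5
5⁻¹ ≡ 5 (mod 6), so k ≡ 5·1 ≡ 5 (mod 6).
x = 1 + 5·5 = 26.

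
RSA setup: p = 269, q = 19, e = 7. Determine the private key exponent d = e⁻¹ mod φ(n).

4135

φ(n) = (p−1)(q−1) = 268·18 = 4824.
Need d with 7·d ≡ 1 (mod 4824). Apply the extended Euclidean algorithm:
4824 = 689×7 + 1
7 = 7×1 + 0
Back-substitute:
1 = 4824 − 689·7
So 7·(-689) ≡ 1 (mod 4824), hence d ≡ -689 ≡ 4135 (mod 4824).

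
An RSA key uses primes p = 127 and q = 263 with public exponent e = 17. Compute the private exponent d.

φ(n) = (p−1)(q−1) = 126·262 = 33012.
Need d with 17·d ≡ 1 (mod 33012). Apply the extended Euclidean algorithm:
33012 = 1941*17 + 15
17 = 1*15 + 2
15 = 7*2 + 1
2 = 2*1 + 0
Back-substitute:
1 = 15 − 7·2
1 = −7·17 + 8·15
1 = 8·33012 − 15535·17
So 17·(-15535) ≡ 1 (mod 33012), hence d ≡ -15535 ≡ 17477 (mod 33012).

17477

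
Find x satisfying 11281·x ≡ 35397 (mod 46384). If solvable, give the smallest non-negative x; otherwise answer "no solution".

First find gcd(11281, 46384):
46384 = 4·11281 + 1260
11281 = 8·1260 + 1201
1260 = 1·1201 + 59
1201 = 20·59 + 21
59 = 2·21 + 17
21 = 1·17 + 4
17 = 4·4 + 1
4 = 4·1 + 0
gcd = 1, so a unique solution mod 46384 exists.
Back-substitute for the Bézout coefficients:
1 = 17 − 4·4
1 = −4·21 + 5·17
1 = 5·59 − 14·21
1 = −14·1201 + 285·59
1 = 285·1260 − 299·1201
1 = −299·11281 + 2677·1260
1 = 2677·46384 − 11007·11281
So 11281·(-11007) ≡ 1 (mod 46384), giving 11281⁻¹ ≡ 35377.
x ≡ 11281⁻¹·35397 ≡ 35377·35397 ≡ 10821 (mod 46384).

10821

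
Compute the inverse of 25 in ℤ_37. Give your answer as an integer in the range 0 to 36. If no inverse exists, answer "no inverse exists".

3

Run Euclid on (37, 25):
37 = 1×25 + 12
25 = 2×12 + 1
12 = 12×1 + 0
Since gcd(25, 37) = 1, back-substitute to write 1 as a combination:
1 = 25 − 2·12
1 = −2·37 + 3·25
So 25·3 ≡ 1 (mod 37).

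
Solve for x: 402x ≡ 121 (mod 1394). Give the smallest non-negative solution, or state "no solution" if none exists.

gcd(402, 1394):
1394 = 3×402 + 188
402 = 2×188 + 26
188 = 7×26 + 6
26 = 4×6 + 2
6 = 3×2 + 0
gcd = 2, but 2 ∤ 121, so the congruence has no solution.

no solution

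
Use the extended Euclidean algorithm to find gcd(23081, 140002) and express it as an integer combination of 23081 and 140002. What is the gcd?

1

Euclidean algorithm:
140002 = 6·23081 + 1516
23081 = 15·1516 + 341
1516 = 4·341 + 152
341 = 2·152 + 37
152 = 4·37 + 4
37 = 9·4 + 1
4 = 4·1 + 0
gcd(23081, 140002) = 1.
Back-substituting:
1 = 37 − 9·4
1 = −9·152 + 37·37
1 = 37·341 − 83·152
1 = −83·1516 + 369·341
1 = 369·23081 − 5618·1516
1 = −5618·140002 + 34077·23081
So 1 = (-5618)·140002 + (34077)·23081.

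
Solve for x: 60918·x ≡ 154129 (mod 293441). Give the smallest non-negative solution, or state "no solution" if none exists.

139170

First find gcd(60918, 293441):
293441 = 4×60918 + 49769
60918 = 1×49769 + 11149
49769 = 4×11149 + 5173
11149 = 2×5173 + 803
5173 = 6×803 + 355
803 = 2×355 + 93
355 = 3×93 + 76
93 = 1×76 + 17
76 = 4×17 + 8
17 = 2×8 + 1
8 = 8×1 + 0
gcd = 1, so a unique solution mod 293441 exists.
Back-substitute for the Bézout coefficients:
1 = 17 − 2·8
1 = −2·76 + 9·17
1 = 9·93 − 11·76
1 = −11·355 + 42·93
1 = 42·803 − 95·355
1 = −95·5173 + 612·803
1 = 612·11149 − 1319·5173
1 = −1319·49769 + 5888·11149
1 = 5888·60918 − 7207·49769
1 = −7207·293441 + 34716·60918
So 60918·(34716) ≡ 1 (mod 293441), giving 60918⁻¹ ≡ 34716.
x ≡ 60918⁻¹·154129 ≡ 34716·154129 ≡ 139170 (mod 293441).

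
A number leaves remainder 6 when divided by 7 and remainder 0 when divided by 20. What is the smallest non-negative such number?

Write x = 6 + 7·k. Then 7·k ≡ 0 − 6 ≡ 14 (mod 20).
Need 7⁻¹ mod 20. Extended Euclid on (20, 7):
20 = 2*7 + 6
7 = 1*6 + 1
6 = 6*1 + 0
Back-substitute:
1 = 7 − 6
1 = −20 + 3·7
7⁻¹ ≡ 3 (mod 20), so k ≡ 3·14 ≡ 2 (mod 20).
x = 6 + 7·2 = 20.

20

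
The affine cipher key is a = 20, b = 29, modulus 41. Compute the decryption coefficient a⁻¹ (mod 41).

Run Euclid on (41, 20):
41 = 2*20 + 1
20 = 20*1 + 0
The gcd is 1. Working backward:
1 = 41 − 2·20
So 20·(-2) ≡ 1 (mod 41), and -2 ≡ 39 (mod 41).

39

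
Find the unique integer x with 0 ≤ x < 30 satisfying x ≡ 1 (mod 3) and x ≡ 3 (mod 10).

13

Write x = 1 + 3·k. Then 3·k ≡ 3 − 1 ≡ 2 (mod 10).
Need 3⁻¹ mod 10. Extended Euclid on (10, 3):
10 = 3×3 + 1
3 = 3×1 + 0
Back-substitute:
1 = 10 − 3·3
3⁻¹ ≡ 7 (mod 10), so k ≡ 7·2 ≡ 4 (mod 10).
x = 1 + 3·4 = 13.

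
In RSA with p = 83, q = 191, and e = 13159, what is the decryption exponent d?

2439

φ(n) = (p−1)(q−1) = 82·190 = 15580.
Need d with 13159·d ≡ 1 (mod 15580). Apply the extended Euclidean algorithm:
15580 = 1×13159 + 2421
13159 = 5×2421 + 1054
2421 = 2×1054 + 313
1054 = 3×313 + 115
313 = 2×115 + 83
115 = 1×83 + 32
83 = 2×32 + 19
32 = 1×19 + 13
19 = 1×13 + 6
13 = 2×6 + 1
6 = 6×1 + 0
Back-substitute:
1 = 13 − 2·6
1 = −2·19 + 3·13
1 = 3·32 − 5·19
1 = −5·83 + 13·32
1 = 13·115 − 18·83
1 = −18·313 + 49·115
1 = 49·1054 − 165·313
1 = −165·2421 + 379·1054
1 = 379·13159 − 2060·2421
1 = −2060·15580 + 2439·13159
So 13159·2439 ≡ 1 (mod 15580), hence d = 2439.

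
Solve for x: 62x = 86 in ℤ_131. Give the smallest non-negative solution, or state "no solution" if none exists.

69

First find gcd(62, 131):
131 = 2×62 + 7
62 = 8×7 + 6
7 = 1×6 + 1
6 = 6×1 + 0
gcd = 1, so a unique solution mod 131 exists.
Back-substitute for the Bézout coefficients:
1 = 7 − 6
1 = −62 + 9·7
1 = 9·131 − 19·62
So 62·(-19) ≡ 1 (mod 131), giving 62⁻¹ ≡ 112.
x ≡ 62⁻¹·86 ≡ 112·86 ≡ 69 (mod 131).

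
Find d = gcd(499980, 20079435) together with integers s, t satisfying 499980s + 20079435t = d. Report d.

15

Euclidean algorithm:
20079435 = 40×499980 + 80235
499980 = 6×80235 + 18570
80235 = 4×18570 + 5955
18570 = 3×5955 + 705
5955 = 8×705 + 315
705 = 2×315 + 75
315 = 4×75 + 15
75 = 5×15 + 0
gcd(499980, 20079435) = 15.
Express as a combination:
15 = 315 − 4·75
15 = −4·705 + 9·315
15 = 9·5955 − 76·705
15 = −76·18570 + 237·5955
15 = 237·80235 − 1024·18570
15 = −1024·499980 + 6381·80235
15 = 6381·20079435 − 256264·499980
So 15 = (6381)·20079435 + (-256264)·499980.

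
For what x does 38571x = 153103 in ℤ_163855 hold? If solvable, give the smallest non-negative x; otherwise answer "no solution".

67303

First find gcd(38571, 163855):
163855 = 4×38571 + 9571
38571 = 4×9571 + 287
9571 = 33×287 + 100
287 = 2×100 + 87
100 = 1×87 + 13
87 = 6×13 + 9
13 = 1×9 + 4
9 = 2×4 + 1
4 = 4×1 + 0
gcd = 1, so a unique solution mod 163855 exists.
Back-substitute for the Bézout coefficients:
1 = 9 − 2·4
1 = −2·13 + 3·9
1 = 3·87 − 20·13
1 = −20·100 + 23·87
1 = 23·287 − 66·100
1 = −66·9571 + 2201·287
1 = 2201·38571 − 8870·9571
1 = −8870·163855 + 37681·38571
So 38571·(37681) ≡ 1 (mod 163855), giving 38571⁻¹ ≡ 37681.
x ≡ 38571⁻¹·153103 ≡ 37681·153103 ≡ 67303 (mod 163855).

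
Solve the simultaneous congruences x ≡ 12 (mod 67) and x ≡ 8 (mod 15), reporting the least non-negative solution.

548

Write x = 12 + 67·k. Then 67·k ≡ 8 − 12 ≡ 11 (mod 15).
Need 67⁻¹ mod 15. Extended Euclid on (15, 7):
15 = 2×7 + 1
7 = 7×1 + 0
Back-substitute:
1 = 15 − 2·7
67⁻¹ ≡ 13 (mod 15), so k ≡ 13·11 ≡ 8 (mod 15).
x = 12 + 67·8 = 548.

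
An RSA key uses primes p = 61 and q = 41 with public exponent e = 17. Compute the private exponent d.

φ(n) = (p−1)(q−1) = 60·40 = 2400.
Need d with 17·d ≡ 1 (mod 2400). Apply the extended Euclidean algorithm:
2400 = 141*17 + 3
17 = 5*3 + 2
3 = 1*2 + 1
2 = 2*1 + 0
Back-substitute:
1 = 3 − 2
1 = −17 + 6·3
1 = 6·2400 − 847·17
So 17·(-847) ≡ 1 (mod 2400), hence d ≡ -847 ≡ 1553 (mod 2400).

1553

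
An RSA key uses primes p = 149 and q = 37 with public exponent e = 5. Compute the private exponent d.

φ(n) = (p−1)(q−1) = 148·36 = 5328.
Need d with 5·d ≡ 1 (mod 5328). Apply the extended Euclidean algorithm:
5328 = 1065·5 + 3
5 = 1·3 + 2
3 = 1·2 + 1
2 = 2·1 + 0
Back-substitute:
1 = 3 − 2
1 = −5 + 2·3
1 = 2·5328 − 2131·5
So 5·(-2131) ≡ 1 (mod 5328), hence d ≡ -2131 ≡ 3197 (mod 5328).

3197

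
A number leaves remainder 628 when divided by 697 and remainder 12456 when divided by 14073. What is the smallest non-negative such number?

5177247

Write x = 628 + 697·k. Then 697·k ≡ 12456 − 628 ≡ 11828 (mod 14073).
Need 697⁻¹ mod 14073. Extended Euclid on (14073, 697):
14073 = 20×697 + 133
697 = 5×133 + 32
133 = 4×32 + 5
32 = 6×5 + 2
5 = 2×2 + 1
2 = 2×1 + 0
Back-substitute:
1 = 5 − 2·2
1 = −2·32 + 13·5
1 = 13·133 − 54·32
1 = −54·697 + 283·133
1 = 283·14073 − 5714·697
697⁻¹ ≡ 8359 (mod 14073), so k ≡ 8359·11828 ≡ 7427 (mod 14073).
x = 628 + 697·7427 = 5177247.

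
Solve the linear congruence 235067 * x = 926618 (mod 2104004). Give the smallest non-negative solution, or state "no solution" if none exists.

192998

First find gcd(235067, 2104004):
2104004 = 8·235067 + 223468
235067 = 1·223468 + 11599
223468 = 19·11599 + 3087
11599 = 3·3087 + 2338
3087 = 1·2338 + 749
2338 = 3·749 + 91
749 = 8·91 + 21
91 = 4·21 + 7
21 = 3·7 + 0
gcd = 7 and 7 | 926618, so solutions exist. Divide through by 7: 33581x ≡ 132374 (mod 300572).
Now find 33581⁻¹ mod 300572:
300572 = 8×33581 + 31924
33581 = 1×31924 + 1657
31924 = 19×1657 + 441
1657 = 3×441 + 334
441 = 1×334 + 107
334 = 3×107 + 13
107 = 8×13 + 3
13 = 4×3 + 1
3 = 3×1 + 0
Back-substitute:
1 = 13 − 4·3
1 = −4·107 + 33·13
1 = 33·334 − 103·107
1 = −103·441 + 136·334
1 = 136·1657 − 511·441
1 = −511·31924 + 9845·1657
1 = 9845·33581 − 10356·31924
1 = −10356·300572 + 92693·33581
So 33581⁻¹ ≡ 92693 (mod 300572).
Then x ≡ 92693·132374 ≡ 192998 (mod 300572); the smallest non-negative solution is x = 192998.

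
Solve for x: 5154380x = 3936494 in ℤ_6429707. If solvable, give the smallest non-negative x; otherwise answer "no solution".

984841

First find gcd(5154380, 6429707):
6429707 = 1×5154380 + 1275327
5154380 = 4×1275327 + 53072
1275327 = 24×53072 + 1599
53072 = 33×1599 + 305
1599 = 5×305 + 74
305 = 4×74 + 9
74 = 8×9 + 2
9 = 4×2 + 1
2 = 2×1 + 0
gcd = 1, so a unique solution mod 6429707 exists.
Back-substitute for the Bézout coefficients:
1 = 9 − 4·2
1 = −4·74 + 33·9
1 = 33·305 − 136·74
1 = −136·1599 + 713·305
1 = 713·53072 − 23665·1599
1 = −23665·1275327 + 568673·53072
1 = 568673·5154380 − 2298357·1275327
1 = −2298357·6429707 + 2867030·5154380
So 5154380·(2867030) ≡ 1 (mod 6429707), giving 5154380⁻¹ ≡ 2867030.
x ≡ 5154380⁻¹·3936494 ≡ 2867030·3936494 ≡ 984841 (mod 6429707).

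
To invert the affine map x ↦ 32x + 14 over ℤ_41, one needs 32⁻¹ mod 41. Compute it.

Apply the Euclidean algorithm to 41 and 32:
41 = 1*32 + 9
32 = 3*9 + 5
9 = 1*5 + 4
5 = 1*4 + 1
4 = 4*1 + 0
gcd = 1, so the inverse exists. Back-substitute:
1 = 5 − 4
1 = −9 + 2·5
1 = 2·32 − 7·9
1 = −7·41 + 9·32
So 32·9 ≡ 1 (mod 41).

9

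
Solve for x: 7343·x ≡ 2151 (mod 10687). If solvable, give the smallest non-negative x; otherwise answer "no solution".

First find gcd(7343, 10687):
10687 = 1×7343 + 3344
7343 = 2×3344 + 655
3344 = 5×655 + 69
655 = 9×69 + 34
69 = 2×34 + 1
34 = 34×1 + 0
gcd = 1, so a unique solution mod 10687 exists.
Back-substitute for the Bézout coefficients:
1 = 69 − 2·34
1 = −2·655 + 19·69
1 = 19·3344 − 97·655
1 = −97·7343 + 213·3344
1 = 213·10687 − 310·7343
So 7343·(-310) ≡ 1 (mod 10687), giving 7343⁻¹ ≡ 10377.
x ≡ 7343⁻¹·2151 ≡ 10377·2151 ≡ 6471 (mod 10687).

6471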